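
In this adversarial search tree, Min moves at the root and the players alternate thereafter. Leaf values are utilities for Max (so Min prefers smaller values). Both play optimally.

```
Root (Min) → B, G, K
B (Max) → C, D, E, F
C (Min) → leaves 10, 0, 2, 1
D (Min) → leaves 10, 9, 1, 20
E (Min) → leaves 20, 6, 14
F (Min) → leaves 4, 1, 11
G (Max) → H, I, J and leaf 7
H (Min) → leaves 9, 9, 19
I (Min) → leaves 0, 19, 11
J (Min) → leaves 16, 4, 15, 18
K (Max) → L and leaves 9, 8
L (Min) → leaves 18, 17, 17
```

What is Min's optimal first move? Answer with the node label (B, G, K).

B

C (Min): min(10, 0, 2, 1) = 0
D (Min): min(10, 9, 1, 20) = 1
E (Min): min(20, 6, 14) = 6
F (Min): min(4, 1, 11) = 1
B (Max): max(0, 1, 6, 1) = 6
H (Min): min(9, 9, 19) = 9
I (Min): min(0, 19, 11) = 0
J (Min): min(16, 4, 15, 18) = 4
G (Max): max(9, 0, 4, 7) = 9
L (Min): min(18, 17, 17) = 17
K (Max): max(17, 9, 8) = 17
Root (Min): min(6, 9, 17) = 6
Min picks the child with the lowest value: B (value 6).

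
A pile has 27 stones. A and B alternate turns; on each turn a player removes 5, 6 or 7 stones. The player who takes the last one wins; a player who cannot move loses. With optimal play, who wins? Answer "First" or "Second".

Second

W/L table (W = player to move can force a win):
i:   0  1  2  3  4  5  6  7  8  9 10 11 12 13 14 15 16 17 18 19 20 21 22 23 24 25 26 27
     L  L  L  L  L  W  W  W  W  W  W  W  L  L  L  L  L  W  W  W  W  W  W  W  L  L  L  L
Position 27 is L, so the second player wins.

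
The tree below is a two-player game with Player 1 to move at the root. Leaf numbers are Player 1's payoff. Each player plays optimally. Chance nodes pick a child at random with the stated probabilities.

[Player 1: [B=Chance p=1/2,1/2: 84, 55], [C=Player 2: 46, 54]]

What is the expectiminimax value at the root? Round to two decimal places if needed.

B (Chance): 1/2·84 + 1/2·55 = 69.5
C (Player 2): min(46, 54) = 46
Root (Player 1): max(69.5, 46) = 69.5

69.5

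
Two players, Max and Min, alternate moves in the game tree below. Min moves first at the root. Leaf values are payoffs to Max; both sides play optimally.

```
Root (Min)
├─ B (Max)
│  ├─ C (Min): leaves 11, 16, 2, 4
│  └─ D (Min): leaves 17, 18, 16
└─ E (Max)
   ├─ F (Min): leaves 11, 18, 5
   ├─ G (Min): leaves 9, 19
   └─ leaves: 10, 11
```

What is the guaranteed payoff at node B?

16

C: min(11, 16, 2, 4) = 2
D: min(17, 18, 16) = 16
B: max(2, 16) = 16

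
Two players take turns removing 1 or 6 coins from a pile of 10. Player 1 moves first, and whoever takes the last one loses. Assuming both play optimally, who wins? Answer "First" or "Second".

W/L table (W = player to move can force a win):
i:   0  1  2  3  4  5  6  7  8  9 10
     W  L  W  L  W  L  W  W  L  W  L
Position 10 is L, so the second player wins.

Second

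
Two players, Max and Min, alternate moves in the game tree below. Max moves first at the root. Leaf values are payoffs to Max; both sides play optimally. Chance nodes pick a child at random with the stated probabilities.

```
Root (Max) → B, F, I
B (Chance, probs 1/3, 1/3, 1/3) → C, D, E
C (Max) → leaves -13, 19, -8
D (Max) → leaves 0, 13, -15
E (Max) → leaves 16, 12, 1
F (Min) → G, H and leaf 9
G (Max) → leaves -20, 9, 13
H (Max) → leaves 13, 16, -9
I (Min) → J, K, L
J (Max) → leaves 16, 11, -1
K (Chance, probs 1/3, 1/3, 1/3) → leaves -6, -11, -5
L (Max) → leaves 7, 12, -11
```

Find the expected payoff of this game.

C (Max): max(-13, 19, -8) = 19
D (Max): max(0, 13, -15) = 13
E (Max): max(16, 12, 1) = 16
B (Chance): 1/3·19 + 1/3·13 + 1/3·16 = 16
G (Max): max(-20, 9, 13) = 13
H (Max): max(13, 16, -9) = 16
F (Min): min(13, 16, 9) = 9
J (Max): max(16, 11, -1) = 16
K (Chance): 1/3·-6 + 1/3·-11 + 1/3·-5 = -7.33
L (Max): max(7, 12, -11) = 12
I (Min): min(16, -7.33, 12) = -7.33
Root (Max): max(16, 9, -7.33) = 16

16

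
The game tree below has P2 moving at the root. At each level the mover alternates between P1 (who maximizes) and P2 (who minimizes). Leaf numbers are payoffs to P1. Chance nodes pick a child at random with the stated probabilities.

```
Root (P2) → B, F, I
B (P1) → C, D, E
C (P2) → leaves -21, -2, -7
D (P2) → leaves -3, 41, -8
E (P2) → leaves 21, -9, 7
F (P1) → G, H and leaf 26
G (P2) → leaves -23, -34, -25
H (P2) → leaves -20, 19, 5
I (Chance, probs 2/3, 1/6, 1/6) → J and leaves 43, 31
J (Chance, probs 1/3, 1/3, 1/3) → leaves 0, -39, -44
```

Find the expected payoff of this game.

-8

C (P2): min(-21, -2, -7) = -21
D (P2): min(-3, 41, -8) = -8
E (P2): min(21, -9, 7) = -9
B (P1): max(-21, -8, -9) = -8
G (P2): min(-23, -34, -25) = -34
H (P2): min(-20, 19, 5) = -20
F (P1): max(-34, -20, 26) = 26
J (Chance): 1/3·0 + 1/3·-39 + 1/3·-44 = -27.67
I (Chance): 2/3·-27.67 + 1/6·43 + 1/6·31 = -6.11
Root (P2): min(-8, 26, -6.11) = -8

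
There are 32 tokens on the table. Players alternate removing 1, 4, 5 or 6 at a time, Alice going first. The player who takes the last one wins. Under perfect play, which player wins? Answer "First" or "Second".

Positions where the player to move wins (W) vs loses (L):
i:   0  1  2  3  4  5  6  7  8  9 10 11 12 13 14 15 16 17 18 19 20 21 22 23 24 25 26 27 28 29 30 31 32
     L  W  L  W  W  W  W  W  W  L  W  L  W  W  W  W  W  W  L  W  L  W  W  W  W  W  W  L  W  L  W  W  W
Position 32 is W, so the first player wins.

First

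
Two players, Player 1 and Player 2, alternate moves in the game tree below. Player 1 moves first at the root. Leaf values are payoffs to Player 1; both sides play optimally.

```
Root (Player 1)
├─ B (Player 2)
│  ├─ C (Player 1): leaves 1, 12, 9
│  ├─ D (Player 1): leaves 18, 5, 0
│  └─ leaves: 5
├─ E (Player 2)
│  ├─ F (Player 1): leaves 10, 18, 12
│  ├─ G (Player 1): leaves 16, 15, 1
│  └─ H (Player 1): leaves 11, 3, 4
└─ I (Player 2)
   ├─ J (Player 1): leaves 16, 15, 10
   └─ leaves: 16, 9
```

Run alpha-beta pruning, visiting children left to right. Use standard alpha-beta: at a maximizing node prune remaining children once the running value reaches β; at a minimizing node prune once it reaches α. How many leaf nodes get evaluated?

C [α=-∞,β=+∞]: v=12
D [α=-∞,β=12]: v=18 after child 1 ≥ β → β-cutoff, skip 2
B [α=-∞,β=+∞]: v=5
F [α=5,β=+∞]: v=18
G [α=5,β=18]: v=16
H [α=5,β=16]: v=11
E [α=5,β=+∞]: v=11
J [α=11,β=+∞]: v=16
I [α=11,β=+∞]: v=9
Root [α=-∞,β=+∞]: v=11
Leaves evaluated: 19 of 21.

19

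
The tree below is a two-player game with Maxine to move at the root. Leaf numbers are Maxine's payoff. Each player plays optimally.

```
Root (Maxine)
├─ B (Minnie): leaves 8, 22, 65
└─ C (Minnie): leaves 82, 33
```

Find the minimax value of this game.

33

B (Minnie): min(8, 22, 65) = 8
C (Minnie): min(82, 33) = 33
Root (Maxine): max(8, 33) = 33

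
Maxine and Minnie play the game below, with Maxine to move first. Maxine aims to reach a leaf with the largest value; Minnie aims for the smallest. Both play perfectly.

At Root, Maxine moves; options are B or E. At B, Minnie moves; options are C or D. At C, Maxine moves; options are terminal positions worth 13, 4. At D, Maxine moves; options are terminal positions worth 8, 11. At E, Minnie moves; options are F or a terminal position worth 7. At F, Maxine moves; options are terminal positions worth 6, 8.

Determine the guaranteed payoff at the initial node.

C (Maxine): max(13, 4) = 13
D (Maxine): max(8, 11) = 11
B (Minnie): min(13, 11) = 11
F (Maxine): max(6, 8) = 8
E (Minnie): min(8, 7) = 7
Root (Maxine): max(11, 7) = 11

11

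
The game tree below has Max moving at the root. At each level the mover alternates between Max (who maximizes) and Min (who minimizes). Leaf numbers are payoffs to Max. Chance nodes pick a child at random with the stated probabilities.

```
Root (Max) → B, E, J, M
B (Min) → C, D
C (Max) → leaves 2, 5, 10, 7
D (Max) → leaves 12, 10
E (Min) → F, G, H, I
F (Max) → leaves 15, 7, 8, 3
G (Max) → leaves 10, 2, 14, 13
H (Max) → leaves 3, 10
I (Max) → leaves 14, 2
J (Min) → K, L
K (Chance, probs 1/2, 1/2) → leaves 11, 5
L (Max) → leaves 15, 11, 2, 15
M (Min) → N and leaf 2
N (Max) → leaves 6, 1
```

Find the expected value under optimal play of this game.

C (Max): max(2, 5, 10, 7) = 10
D (Max): max(12, 10) = 12
B (Min): min(10, 12) = 10
F (Max): max(15, 7, 8, 3) = 15
G (Max): max(10, 2, 14, 13) = 14
H (Max): max(3, 10) = 10
I (Max): max(14, 2) = 14
E (Min): min(15, 14, 10, 14) = 10
K (Chance): 1/2·11 + 1/2·5 = 8
L (Max): max(15, 11, 2, 15) = 15
J (Min): min(8, 15) = 8
N (Max): max(6, 1) = 6
M (Min): min(6, 2) = 2
Root (Max): max(10, 10, 8, 2) = 10

10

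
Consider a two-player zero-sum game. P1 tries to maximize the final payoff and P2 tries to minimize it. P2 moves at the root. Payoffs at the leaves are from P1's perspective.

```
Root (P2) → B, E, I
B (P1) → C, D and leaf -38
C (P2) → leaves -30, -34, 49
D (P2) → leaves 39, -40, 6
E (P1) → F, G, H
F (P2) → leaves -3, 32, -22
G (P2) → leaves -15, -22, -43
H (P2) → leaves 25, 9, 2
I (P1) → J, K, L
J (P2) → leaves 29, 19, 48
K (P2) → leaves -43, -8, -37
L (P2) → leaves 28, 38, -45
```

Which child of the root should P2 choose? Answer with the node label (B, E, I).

B

C (P2): min(-30, -34, 49) = -34
D (P2): min(39, -40, 6) = -40
B (P1): max(-34, -40, -38) = -34
F (P2): min(-3, 32, -22) = -22
G (P2): min(-15, -22, -43) = -43
H (P2): min(25, 9, 2) = 2
E (P1): max(-22, -43, 2) = 2
J (P2): min(29, 19, 48) = 19
K (P2): min(-43, -8, -37) = -43
L (P2): min(28, 38, -45) = -45
I (P1): max(19, -43, -45) = 19
Root (P2): min(-34, 2, 19) = -34
P2 picks the child with the lowest value: B (value -34).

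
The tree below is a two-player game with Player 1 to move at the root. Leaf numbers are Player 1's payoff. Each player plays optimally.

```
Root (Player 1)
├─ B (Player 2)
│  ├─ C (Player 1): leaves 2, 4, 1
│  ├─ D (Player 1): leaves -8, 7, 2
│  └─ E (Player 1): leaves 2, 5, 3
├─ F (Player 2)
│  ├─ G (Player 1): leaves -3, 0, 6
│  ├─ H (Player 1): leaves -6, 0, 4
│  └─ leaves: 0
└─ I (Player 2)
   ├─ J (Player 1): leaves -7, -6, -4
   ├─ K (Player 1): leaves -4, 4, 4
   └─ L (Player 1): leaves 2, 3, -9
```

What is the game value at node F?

G: max(-3, 0, 6) = 6
H: max(-6, 0, 4) = 4
F: min(6, 4, 0) = 0

0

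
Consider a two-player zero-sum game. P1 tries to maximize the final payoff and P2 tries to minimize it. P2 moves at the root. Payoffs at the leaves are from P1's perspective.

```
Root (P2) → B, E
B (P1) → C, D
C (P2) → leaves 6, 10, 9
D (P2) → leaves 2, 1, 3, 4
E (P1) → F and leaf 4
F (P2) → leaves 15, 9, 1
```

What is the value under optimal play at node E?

4

F: min(15, 9, 1) = 1
E: max(1, 4) = 4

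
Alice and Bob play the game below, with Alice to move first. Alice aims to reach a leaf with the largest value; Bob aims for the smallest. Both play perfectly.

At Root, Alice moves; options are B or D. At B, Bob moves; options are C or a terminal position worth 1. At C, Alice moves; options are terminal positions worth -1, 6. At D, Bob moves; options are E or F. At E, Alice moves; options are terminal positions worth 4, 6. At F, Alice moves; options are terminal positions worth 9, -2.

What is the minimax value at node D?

6

E: max(4, 6) = 6
F: max(9, -2) = 9
D: min(6, 9) = 6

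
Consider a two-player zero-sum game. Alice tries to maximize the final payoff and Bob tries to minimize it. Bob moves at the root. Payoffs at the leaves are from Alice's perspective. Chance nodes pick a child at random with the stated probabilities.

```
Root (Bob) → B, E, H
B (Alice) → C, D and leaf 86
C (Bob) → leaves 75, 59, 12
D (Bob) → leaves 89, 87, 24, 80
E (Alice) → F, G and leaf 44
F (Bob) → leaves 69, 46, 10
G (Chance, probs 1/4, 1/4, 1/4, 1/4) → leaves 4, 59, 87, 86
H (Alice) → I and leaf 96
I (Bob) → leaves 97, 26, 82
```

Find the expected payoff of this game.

C (Bob): min(75, 59, 12) = 12
D (Bob): min(89, 87, 24, 80) = 24
B (Alice): max(12, 24, 86) = 86
F (Bob): min(69, 46, 10) = 10
G (Chance): 1/4·4 + 1/4·59 + 1/4·87 + 1/4·86 = 59
E (Alice): max(10, 59, 44) = 59
I (Bob): min(97, 26, 82) = 26
H (Alice): max(26, 96) = 96
Root (Bob): min(86, 59, 96) = 59

59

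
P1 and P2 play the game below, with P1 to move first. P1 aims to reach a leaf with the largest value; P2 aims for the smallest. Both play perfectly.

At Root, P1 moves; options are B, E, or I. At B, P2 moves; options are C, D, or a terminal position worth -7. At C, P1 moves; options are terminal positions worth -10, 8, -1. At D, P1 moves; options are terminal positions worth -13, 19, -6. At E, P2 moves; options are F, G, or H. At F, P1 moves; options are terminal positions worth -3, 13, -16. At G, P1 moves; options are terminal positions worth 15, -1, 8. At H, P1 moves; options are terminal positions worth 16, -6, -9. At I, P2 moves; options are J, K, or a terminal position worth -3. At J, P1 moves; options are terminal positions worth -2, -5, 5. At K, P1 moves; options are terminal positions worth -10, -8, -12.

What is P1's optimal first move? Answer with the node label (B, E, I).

C (P1): max(-10, 8, -1) = 8
D (P1): max(-13, 19, -6) = 19
B (P2): min(8, 19, -7) = -7
F (P1): max(-3, 13, -16) = 13
G (P1): max(15, -1, 8) = 15
H (P1): max(16, -6, -9) = 16
E (P2): min(13, 15, 16) = 13
J (P1): max(-2, -5, 5) = 5
K (P1): max(-10, -8, -12) = -8
I (P2): min(5, -8, -3) = -8
Root (P1): max(-7, 13, -8) = 13
P1 picks the child with the highest value: E (value 13).

E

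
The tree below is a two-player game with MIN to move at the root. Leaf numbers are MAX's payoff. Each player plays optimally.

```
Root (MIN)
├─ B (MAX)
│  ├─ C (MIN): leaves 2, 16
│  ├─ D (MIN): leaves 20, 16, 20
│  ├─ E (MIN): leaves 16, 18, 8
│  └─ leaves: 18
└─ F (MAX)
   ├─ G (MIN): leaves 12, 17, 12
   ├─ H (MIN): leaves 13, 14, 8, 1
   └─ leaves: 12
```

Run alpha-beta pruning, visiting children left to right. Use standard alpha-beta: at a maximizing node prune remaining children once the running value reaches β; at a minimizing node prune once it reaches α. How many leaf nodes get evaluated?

14

C [α=-∞,β=+∞]: v=2
D [α=2,β=+∞]: v=16
E [α=16,β=+∞]: v=16 after child 1 ≤ α → α-cutoff, skip 2
B [α=-∞,β=+∞]: v=18
G [α=-∞,β=18]: v=12
H [α=12,β=18]: v=8 after child 3 ≤ α → α-cutoff, skip 1
F [α=-∞,β=18]: v=12
Root [α=-∞,β=+∞]: v=12
Leaves evaluated: 14 of 17.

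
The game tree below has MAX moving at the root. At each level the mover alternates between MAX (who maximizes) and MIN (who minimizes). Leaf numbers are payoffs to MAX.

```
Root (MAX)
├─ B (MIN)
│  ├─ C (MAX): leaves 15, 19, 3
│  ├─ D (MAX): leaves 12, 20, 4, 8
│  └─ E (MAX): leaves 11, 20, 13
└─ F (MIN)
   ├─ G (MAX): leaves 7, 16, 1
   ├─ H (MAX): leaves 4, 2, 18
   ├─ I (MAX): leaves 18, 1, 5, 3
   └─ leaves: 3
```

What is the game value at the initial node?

C (MAX): max(15, 19, 3) = 19
D (MAX): max(12, 20, 4, 8) = 20
E (MAX): max(11, 20, 13) = 20
B (MIN): min(19, 20, 20) = 19
G (MAX): max(7, 16, 1) = 16
H (MAX): max(4, 2, 18) = 18
I (MAX): max(18, 1, 5, 3) = 18
F (MIN): min(16, 18, 18, 3) = 3
Root (MAX): max(19, 3) = 19

19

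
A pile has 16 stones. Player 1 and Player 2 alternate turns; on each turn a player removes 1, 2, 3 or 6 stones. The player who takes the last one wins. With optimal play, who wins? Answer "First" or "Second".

Second

Compute winning (W) and losing (L) positions by backward induction:
i:   0  1  2  3  4  5  6  7  8  9 10 11 12 13 14 15 16
     L  W  W  W  L  W  W  W  L  W  W  W  L  W  W  W  L
Position 16 is L, so the second player wins.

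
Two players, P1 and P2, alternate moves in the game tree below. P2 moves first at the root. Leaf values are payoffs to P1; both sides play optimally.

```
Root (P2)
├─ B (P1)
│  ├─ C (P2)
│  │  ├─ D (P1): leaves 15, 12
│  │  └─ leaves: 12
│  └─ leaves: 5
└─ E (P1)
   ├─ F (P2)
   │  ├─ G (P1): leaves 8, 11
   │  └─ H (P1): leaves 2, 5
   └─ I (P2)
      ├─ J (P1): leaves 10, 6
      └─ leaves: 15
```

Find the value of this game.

D (P1): max(15, 12) = 15
C (P2): min(15, 12) = 12
B (P1): max(12, 5) = 12
G (P1): max(8, 11) = 11
H (P1): max(2, 5) = 5
F (P2): min(11, 5) = 5
J (P1): max(10, 6) = 10
I (P2): min(10, 15) = 10
E (P1): max(5, 10) = 10
Root (P2): min(12, 10) = 10

10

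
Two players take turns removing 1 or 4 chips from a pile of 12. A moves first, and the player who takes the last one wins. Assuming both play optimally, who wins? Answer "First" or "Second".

W/L table (W = player to move can force a win):
i:   0  1  2  3  4  5  6  7  8  9 10 11 12
     L  W  L  W  W  L  W  L  W  W  L  W  L
Position 12 is L, so the second player wins.

Second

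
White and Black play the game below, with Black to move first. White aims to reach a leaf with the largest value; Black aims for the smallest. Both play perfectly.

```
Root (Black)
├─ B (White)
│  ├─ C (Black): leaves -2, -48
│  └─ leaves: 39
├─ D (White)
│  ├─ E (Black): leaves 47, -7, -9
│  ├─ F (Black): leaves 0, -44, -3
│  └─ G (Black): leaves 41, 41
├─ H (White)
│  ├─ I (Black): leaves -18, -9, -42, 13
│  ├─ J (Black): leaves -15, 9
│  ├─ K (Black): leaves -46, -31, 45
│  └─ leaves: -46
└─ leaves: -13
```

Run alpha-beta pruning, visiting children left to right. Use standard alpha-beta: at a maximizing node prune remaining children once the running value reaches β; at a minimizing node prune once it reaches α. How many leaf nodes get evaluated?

19

C [α=-∞,β=+∞]: v=-48
B [α=-∞,β=+∞]: v=39
E [α=-∞,β=39]: v=-9
F [α=-9,β=39]: v=-44 after child 2 ≤ α → α-cutoff, skip 1
G [α=-9,β=39]: v=41
D [α=-∞,β=39]: v=41
I [α=-∞,β=39]: v=-42
J [α=-42,β=39]: v=-15
K [α=-15,β=39]: v=-46 after child 1 ≤ α → α-cutoff, skip 2
H [α=-∞,β=39]: v=-15
Root [α=-∞,β=+∞]: v=-15
Leaves evaluated: 19 of 22.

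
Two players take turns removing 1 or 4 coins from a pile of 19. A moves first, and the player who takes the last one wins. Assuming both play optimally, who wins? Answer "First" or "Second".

Compute winning (W) and losing (L) positions by backward induction:
i:   0  1  2  3  4  5  6  7  8  9 10 11 12 13 14 15 16 17 18 19
     L  W  L  W  W  L  W  L  W  W  L  W  L  W  W  L  W  L  W  W
Position 19 is W, so the first player wins.

First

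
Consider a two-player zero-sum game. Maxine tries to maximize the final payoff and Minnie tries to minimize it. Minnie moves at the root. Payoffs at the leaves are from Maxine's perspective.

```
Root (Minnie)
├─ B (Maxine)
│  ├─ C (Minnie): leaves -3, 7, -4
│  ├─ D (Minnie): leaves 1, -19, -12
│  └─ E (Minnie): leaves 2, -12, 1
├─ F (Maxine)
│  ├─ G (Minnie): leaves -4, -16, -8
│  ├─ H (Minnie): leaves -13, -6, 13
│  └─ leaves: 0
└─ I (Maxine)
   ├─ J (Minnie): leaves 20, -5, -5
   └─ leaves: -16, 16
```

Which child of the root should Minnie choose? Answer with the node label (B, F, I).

B

C (Minnie): min(-3, 7, -4) = -4
D (Minnie): min(1, -19, -12) = -19
E (Minnie): min(2, -12, 1) = -12
B (Maxine): max(-4, -19, -12) = -4
G (Minnie): min(-4, -16, -8) = -16
H (Minnie): min(-13, -6, 13) = -13
F (Maxine): max(-16, -13, 0) = 0
J (Minnie): min(20, -5, -5) = -5
I (Maxine): max(-5, -16, 16) = 16
Root (Minnie): min(-4, 0, 16) = -4
Minnie picks the child with the lowest value: B (value -4).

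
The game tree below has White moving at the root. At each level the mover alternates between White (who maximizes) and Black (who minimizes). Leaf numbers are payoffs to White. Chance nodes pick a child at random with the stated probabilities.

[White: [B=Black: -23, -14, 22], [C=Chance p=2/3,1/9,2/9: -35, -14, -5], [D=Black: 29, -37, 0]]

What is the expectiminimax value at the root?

-23

B (Black): min(-23, -14, 22) = -23
C (Chance): 2/3·-35 + 1/9·-14 + 2/9·-5 = -26
D (Black): min(29, -37, 0) = -37
Root (White): max(-23, -26, -37) = -23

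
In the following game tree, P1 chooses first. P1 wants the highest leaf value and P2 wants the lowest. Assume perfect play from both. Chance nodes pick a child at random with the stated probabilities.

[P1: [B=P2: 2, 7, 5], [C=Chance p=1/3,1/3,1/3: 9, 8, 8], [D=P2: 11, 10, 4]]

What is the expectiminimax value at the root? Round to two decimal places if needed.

8.33

B (P2): min(2, 7, 5) = 2
C (Chance): 1/3·9 + 1/3·8 + 1/3·8 = 8.33
D (P2): min(11, 10, 4) = 4
Root (P1): max(2, 8.33, 4) = 8.33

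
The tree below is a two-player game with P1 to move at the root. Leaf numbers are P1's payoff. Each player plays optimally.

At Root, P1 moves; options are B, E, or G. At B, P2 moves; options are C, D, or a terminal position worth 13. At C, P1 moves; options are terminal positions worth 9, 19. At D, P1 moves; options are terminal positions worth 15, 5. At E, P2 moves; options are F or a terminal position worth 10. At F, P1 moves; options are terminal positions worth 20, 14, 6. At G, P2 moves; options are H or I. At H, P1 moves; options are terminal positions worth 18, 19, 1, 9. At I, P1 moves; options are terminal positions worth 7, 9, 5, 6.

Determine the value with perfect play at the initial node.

13

C (P1): max(9, 19) = 19
D (P1): max(15, 5) = 15
B (P2): min(19, 15, 13) = 13
F (P1): max(20, 14, 6) = 20
E (P2): min(20, 10) = 10
H (P1): max(18, 19, 1, 9) = 19
I (P1): max(7, 9, 5, 6) = 9
G (P2): min(19, 9) = 9
Root (P1): max(13, 10, 9) = 13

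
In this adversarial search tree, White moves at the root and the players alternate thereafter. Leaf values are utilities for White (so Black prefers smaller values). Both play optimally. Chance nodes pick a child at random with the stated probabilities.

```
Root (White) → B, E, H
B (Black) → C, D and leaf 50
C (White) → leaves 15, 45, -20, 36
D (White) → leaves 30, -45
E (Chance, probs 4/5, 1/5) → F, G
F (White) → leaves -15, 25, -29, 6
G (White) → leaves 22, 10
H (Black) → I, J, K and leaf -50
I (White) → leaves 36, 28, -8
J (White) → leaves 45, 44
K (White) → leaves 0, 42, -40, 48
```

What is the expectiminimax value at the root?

C (White): max(15, 45, -20, 36) = 45
D (White): max(30, -45) = 30
B (Black): min(45, 30, 50) = 30
F (White): max(-15, 25, -29, 6) = 25
G (White): max(22, 10) = 22
E (Chance): 4/5·25 + 1/5·22 = 24.4
I (White): max(36, 28, -8) = 36
J (White): max(45, 44) = 45
K (White): max(0, 42, -40, 48) = 48
H (Black): min(36, 45, 48, -50) = -50
Root (White): max(30, 24.4, -50) = 30

30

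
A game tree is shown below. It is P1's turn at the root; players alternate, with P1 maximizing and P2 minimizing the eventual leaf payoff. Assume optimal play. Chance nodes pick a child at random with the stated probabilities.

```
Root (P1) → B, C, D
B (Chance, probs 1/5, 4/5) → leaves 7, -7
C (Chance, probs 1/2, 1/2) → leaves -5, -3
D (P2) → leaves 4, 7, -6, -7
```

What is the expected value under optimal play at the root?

-4

B (Chance): 1/5·7 + 4/5·-7 = -4.2
C (Chance): 1/2·-5 + 1/2·-3 = -4
D (P2): min(4, 7, -6, -7) = -7
Root (P1): max(-4.2, -4, -7) = -4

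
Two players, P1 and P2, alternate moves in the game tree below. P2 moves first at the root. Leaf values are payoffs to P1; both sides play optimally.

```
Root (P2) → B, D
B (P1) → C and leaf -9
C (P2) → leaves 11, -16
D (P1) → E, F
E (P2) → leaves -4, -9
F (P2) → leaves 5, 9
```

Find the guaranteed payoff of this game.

-9

C (P2): min(11, -16) = -16
B (P1): max(-16, -9) = -9
E (P2): min(-4, -9) = -9
F (P2): min(5, 9) = 5
D (P1): max(-9, 5) = 5
Root (P2): min(-9, 5) = -9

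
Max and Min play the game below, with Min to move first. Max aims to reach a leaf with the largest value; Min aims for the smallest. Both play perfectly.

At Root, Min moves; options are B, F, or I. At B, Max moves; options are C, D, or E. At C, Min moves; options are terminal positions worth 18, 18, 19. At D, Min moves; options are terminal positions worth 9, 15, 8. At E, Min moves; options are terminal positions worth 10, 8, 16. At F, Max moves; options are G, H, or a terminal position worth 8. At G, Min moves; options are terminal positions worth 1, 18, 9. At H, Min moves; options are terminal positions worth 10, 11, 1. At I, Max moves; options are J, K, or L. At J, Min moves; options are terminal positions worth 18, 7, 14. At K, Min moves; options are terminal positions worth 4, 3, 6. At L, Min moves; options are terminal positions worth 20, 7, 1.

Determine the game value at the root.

7

C (Min): min(18, 18, 19) = 18
D (Min): min(9, 15, 8) = 8
E (Min): min(10, 8, 16) = 8
B (Max): max(18, 8, 8) = 18
G (Min): min(1, 18, 9) = 1
H (Min): min(10, 11, 1) = 1
F (Max): max(1, 1, 8) = 8
J (Min): min(18, 7, 14) = 7
K (Min): min(4, 3, 6) = 3
L (Min): min(20, 7, 1) = 1
I (Max): max(7, 3, 1) = 7
Root (Min): min(18, 8, 7) = 7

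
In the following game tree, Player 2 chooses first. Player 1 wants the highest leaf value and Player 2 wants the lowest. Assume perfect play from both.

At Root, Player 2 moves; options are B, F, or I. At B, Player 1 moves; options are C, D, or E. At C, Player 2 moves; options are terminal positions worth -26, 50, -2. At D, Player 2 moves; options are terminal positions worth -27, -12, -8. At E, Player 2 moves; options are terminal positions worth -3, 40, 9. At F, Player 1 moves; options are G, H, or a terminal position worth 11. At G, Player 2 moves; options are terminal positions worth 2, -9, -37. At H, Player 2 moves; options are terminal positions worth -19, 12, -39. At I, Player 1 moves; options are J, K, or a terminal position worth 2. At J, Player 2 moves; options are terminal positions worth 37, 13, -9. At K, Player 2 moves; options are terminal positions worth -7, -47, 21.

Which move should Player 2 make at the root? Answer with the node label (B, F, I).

C (Player 2): min(-26, 50, -2) = -26
D (Player 2): min(-27, -12, -8) = -27
E (Player 2): min(-3, 40, 9) = -3
B (Player 1): max(-26, -27, -3) = -3
G (Player 2): min(2, -9, -37) = -37
H (Player 2): min(-19, 12, -39) = -39
F (Player 1): max(-37, -39, 11) = 11
J (Player 2): min(37, 13, -9) = -9
K (Player 2): min(-7, -47, 21) = -47
I (Player 1): max(-9, -47, 2) = 2
Root (Player 2): min(-3, 11, 2) = -3
Player 2 picks the child with the lowest value: B (value -3).

B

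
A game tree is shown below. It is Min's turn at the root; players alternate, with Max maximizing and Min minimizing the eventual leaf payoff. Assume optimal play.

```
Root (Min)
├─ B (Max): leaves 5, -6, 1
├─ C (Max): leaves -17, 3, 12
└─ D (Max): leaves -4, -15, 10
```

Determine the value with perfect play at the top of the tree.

B (Max): max(5, -6, 1) = 5
C (Max): max(-17, 3, 12) = 12
D (Max): max(-4, -15, 10) = 10
Root (Min): min(5, 12, 10) = 5

5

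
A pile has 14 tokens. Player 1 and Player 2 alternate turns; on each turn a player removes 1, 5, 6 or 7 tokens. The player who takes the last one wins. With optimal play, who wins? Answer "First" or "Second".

Compute winning (W) and losing (L) positions by backward induction:
i:   0  1  2  3  4  5  6  7  8  9 10 11 12 13 14
     L  W  L  W  L  W  W  W  W  W  W  W  L  W  L
Position 14 is L, so the second player wins.

Second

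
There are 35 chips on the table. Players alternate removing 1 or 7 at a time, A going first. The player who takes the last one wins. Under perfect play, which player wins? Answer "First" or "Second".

First

W/L table (W = player to move can force a win):
i:   0  1  2  3  4  5  6  7  8  9 10 11 12 13 14 15 16 17 18 19 20 21 22 23 24 25 26 27 28 29 30 31 32 33 34 35
     L  W  L  W  L  W  L  W  L  W  L  W  L  W  L  W  L  W  L  W  L  W  L  W  L  W  L  W  L  W  L  W  L  W  L  W
Position 35 is W, so the first player wins.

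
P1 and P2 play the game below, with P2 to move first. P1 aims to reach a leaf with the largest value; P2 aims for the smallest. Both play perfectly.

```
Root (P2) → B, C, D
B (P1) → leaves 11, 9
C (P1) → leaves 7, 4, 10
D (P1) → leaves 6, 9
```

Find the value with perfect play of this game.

B (P1): max(11, 9) = 11
C (P1): max(7, 4, 10) = 10
D (P1): max(6, 9) = 9
Root (P2): min(11, 10, 9) = 9

9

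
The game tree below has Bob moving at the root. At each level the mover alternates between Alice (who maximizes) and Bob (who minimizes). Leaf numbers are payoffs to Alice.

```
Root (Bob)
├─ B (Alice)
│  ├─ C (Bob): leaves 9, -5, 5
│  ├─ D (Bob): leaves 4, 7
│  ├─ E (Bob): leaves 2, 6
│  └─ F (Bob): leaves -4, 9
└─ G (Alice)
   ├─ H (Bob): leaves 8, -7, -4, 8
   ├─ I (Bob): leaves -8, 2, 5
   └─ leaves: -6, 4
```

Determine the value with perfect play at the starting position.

4

C (Bob): min(9, -5, 5) = -5
D (Bob): min(4, 7) = 4
E (Bob): min(2, 6) = 2
F (Bob): min(-4, 9) = -4
B (Alice): max(-5, 4, 2, -4) = 4
H (Bob): min(8, -7, -4, 8) = -7
I (Bob): min(-8, 2, 5) = -8
G (Alice): max(-7, -8, -6, 4) = 4
Root (Bob): min(4, 4) = 4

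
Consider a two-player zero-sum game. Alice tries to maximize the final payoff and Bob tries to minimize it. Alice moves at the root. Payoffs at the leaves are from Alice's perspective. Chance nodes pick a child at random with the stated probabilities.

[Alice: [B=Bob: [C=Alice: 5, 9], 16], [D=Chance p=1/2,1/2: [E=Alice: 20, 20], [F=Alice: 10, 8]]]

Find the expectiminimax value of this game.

C (Alice): max(5, 9) = 9
B (Bob): min(9, 16) = 9
E (Alice): max(20, 20) = 20
F (Alice): max(10, 8) = 10
D (Chance): 1/2·20 + 1/2·10 = 15
Root (Alice): max(9, 15) = 15

15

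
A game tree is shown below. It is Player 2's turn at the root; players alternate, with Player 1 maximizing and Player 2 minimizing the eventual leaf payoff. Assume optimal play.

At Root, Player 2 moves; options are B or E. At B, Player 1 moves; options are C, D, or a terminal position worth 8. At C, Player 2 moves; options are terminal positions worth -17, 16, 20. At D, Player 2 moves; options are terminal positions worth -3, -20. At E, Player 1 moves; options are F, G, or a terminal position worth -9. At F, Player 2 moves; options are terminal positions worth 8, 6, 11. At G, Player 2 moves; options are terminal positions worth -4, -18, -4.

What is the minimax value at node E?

6

F: min(8, 6, 11) = 6
G: min(-4, -18, -4) = -18
E: max(6, -18, -9) = 6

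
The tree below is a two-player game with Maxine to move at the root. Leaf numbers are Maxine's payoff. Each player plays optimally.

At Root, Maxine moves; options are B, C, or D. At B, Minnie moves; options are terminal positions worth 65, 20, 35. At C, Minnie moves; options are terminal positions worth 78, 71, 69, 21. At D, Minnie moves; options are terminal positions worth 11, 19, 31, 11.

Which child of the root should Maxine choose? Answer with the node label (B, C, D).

C

B (Minnie): min(65, 20, 35) = 20
C (Minnie): min(78, 71, 69, 21) = 21
D (Minnie): min(11, 19, 31, 11) = 11
Root (Maxine): max(20, 21, 11) = 21
Maxine picks the child with the highest value: C (value 21).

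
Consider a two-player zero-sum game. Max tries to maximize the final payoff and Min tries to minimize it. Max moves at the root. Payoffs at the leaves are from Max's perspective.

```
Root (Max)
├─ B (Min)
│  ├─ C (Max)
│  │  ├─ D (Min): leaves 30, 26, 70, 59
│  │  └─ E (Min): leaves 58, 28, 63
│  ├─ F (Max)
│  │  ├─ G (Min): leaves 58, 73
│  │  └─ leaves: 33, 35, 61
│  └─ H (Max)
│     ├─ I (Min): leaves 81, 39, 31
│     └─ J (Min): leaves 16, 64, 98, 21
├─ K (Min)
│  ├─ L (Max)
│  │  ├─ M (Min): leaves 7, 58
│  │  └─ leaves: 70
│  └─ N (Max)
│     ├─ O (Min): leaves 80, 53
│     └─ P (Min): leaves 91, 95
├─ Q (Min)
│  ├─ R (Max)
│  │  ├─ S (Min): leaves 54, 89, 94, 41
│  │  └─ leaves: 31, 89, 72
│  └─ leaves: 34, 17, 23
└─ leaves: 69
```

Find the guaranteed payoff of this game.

70

D (Min): min(30, 26, 70, 59) = 26
E (Min): min(58, 28, 63) = 28
C (Max): max(26, 28) = 28
G (Min): min(58, 73) = 58
F (Max): max(58, 33, 35, 61) = 61
I (Min): min(81, 39, 31) = 31
J (Min): min(16, 64, 98, 21) = 16
H (Max): max(31, 16) = 31
B (Min): min(28, 61, 31) = 28
M (Min): min(7, 58) = 7
L (Max): max(7, 70) = 70
O (Min): min(80, 53) = 53
P (Min): min(91, 95) = 91
N (Max): max(53, 91) = 91
K (Min): min(70, 91) = 70
S (Min): min(54, 89, 94, 41) = 41
R (Max): max(41, 31, 89, 72) = 89
Q (Min): min(89, 34, 17, 23) = 17
Root (Max): max(28, 70, 17, 69) = 70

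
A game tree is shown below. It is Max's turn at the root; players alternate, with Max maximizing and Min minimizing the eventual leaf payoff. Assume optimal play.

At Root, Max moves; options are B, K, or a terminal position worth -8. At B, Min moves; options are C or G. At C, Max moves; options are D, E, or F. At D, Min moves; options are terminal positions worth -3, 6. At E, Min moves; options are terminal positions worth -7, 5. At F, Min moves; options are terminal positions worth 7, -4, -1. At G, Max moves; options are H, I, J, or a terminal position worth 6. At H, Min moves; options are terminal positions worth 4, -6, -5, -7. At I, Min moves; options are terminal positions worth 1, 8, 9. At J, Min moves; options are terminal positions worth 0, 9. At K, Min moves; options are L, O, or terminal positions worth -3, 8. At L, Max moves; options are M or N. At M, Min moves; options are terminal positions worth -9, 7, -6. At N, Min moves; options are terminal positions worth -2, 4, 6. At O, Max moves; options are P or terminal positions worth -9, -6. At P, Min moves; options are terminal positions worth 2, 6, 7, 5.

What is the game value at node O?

P: min(2, 6, 7, 5) = 2
O: max(2, -9, -6) = 2

2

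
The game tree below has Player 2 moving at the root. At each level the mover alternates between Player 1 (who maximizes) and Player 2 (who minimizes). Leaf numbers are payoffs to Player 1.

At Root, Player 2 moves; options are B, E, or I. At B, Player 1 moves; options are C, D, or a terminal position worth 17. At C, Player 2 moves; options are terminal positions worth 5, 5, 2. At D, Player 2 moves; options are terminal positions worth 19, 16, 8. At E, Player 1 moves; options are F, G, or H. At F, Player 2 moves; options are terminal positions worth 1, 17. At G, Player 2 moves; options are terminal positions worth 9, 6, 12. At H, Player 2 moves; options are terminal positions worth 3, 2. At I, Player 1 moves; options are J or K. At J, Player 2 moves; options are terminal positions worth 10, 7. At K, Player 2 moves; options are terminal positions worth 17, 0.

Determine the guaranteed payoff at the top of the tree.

6

C (Player 2): min(5, 5, 2) = 2
D (Player 2): min(19, 16, 8) = 8
B (Player 1): max(2, 8, 17) = 17
F (Player 2): min(1, 17) = 1
G (Player 2): min(9, 6, 12) = 6
H (Player 2): min(3, 2) = 2
E (Player 1): max(1, 6, 2) = 6
J (Player 2): min(10, 7) = 7
K (Player 2): min(17, 0) = 0
I (Player 1): max(7, 0) = 7
Root (Player 2): min(17, 6, 7) = 6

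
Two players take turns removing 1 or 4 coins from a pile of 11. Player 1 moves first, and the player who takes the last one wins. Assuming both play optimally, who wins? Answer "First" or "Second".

First

Positions where the player to move wins (W) vs loses (L):
i:   0  1  2  3  4  5  6  7  8  9 10 11
     L  W  L  W  W  L  W  L  W  W  L  W
Position 11 is W, so the first player wins.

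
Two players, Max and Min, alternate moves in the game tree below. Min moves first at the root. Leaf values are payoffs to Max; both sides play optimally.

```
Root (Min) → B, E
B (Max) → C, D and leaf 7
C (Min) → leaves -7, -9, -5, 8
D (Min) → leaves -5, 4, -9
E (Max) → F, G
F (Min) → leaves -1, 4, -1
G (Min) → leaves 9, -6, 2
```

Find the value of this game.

C (Min): min(-7, -9, -5, 8) = -9
D (Min): min(-5, 4, -9) = -9
B (Max): max(-9, -9, 7) = 7
F (Min): min(-1, 4, -1) = -1
G (Min): min(9, -6, 2) = -6
E (Max): max(-1, -6) = -1
Root (Min): min(7, -1) = -1

-1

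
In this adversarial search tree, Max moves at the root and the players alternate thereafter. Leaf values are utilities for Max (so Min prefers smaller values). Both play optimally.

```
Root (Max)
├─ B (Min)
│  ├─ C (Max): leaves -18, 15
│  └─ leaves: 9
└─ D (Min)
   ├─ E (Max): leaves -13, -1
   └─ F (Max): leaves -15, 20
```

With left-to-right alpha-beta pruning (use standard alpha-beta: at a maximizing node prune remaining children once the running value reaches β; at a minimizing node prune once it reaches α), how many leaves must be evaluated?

5

C [α=-∞,β=+∞]: v=15
B [α=-∞,β=+∞]: v=9
E [α=9,β=+∞]: v=-1
D [α=9,β=+∞]: v=-1 after child 1 ≤ α → α-cutoff, skip 1
Root [α=-∞,β=+∞]: v=9
Leaves evaluated: 5 of 7.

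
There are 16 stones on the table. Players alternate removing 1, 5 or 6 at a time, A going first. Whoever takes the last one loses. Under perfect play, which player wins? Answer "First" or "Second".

Second

Mark each pile size as W (mover wins) or L (mover loses):
i:   0  1  2  3  4  5  6  7  8  9 10 11 12 13 14 15 16
     W  L  W  L  W  L  W  W  W  W  W  W  L  W  L  W  L
Position 16 is L, so the second player wins.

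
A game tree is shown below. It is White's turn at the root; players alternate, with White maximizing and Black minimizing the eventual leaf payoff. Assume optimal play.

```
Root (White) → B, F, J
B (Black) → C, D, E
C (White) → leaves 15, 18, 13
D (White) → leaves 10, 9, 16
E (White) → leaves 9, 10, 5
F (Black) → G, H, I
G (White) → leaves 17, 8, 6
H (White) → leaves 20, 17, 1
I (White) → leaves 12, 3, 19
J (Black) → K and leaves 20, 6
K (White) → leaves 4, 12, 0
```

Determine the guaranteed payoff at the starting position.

C (White): max(15, 18, 13) = 18
D (White): max(10, 9, 16) = 16
E (White): max(9, 10, 5) = 10
B (Black): min(18, 16, 10) = 10
G (White): max(17, 8, 6) = 17
H (White): max(20, 17, 1) = 20
I (White): max(12, 3, 19) = 19
F (Black): min(17, 20, 19) = 17
K (White): max(4, 12, 0) = 12
J (Black): min(12, 20, 6) = 6
Root (White): max(10, 17, 6) = 17

17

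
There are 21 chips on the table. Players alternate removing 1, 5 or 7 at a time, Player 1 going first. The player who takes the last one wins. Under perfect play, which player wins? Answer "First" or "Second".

W/L table (W = player to move can force a win):
i:   0  1  2  3  4  5  6  7  8  9 10 11 12 13 14 15 16 17 18 19 20 21
     L  W  L  W  L  W  L  W  L  W  L  W  L  W  L  W  L  W  L  W  L  W
Position 21 is W, so the first player wins.

First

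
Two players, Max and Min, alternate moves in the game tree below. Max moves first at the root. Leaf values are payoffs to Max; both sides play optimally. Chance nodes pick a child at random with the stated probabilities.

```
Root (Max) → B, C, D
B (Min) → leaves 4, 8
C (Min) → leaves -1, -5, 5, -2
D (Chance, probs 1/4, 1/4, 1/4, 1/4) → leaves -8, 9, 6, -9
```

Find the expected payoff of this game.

B (Min): min(4, 8) = 4
C (Min): min(-1, -5, 5, -2) = -5
D (Chance): 1/4·-8 + 1/4·9 + 1/4·6 + 1/4·-9 = -0.5
Root (Max): max(4, -5, -0.5) = 4

4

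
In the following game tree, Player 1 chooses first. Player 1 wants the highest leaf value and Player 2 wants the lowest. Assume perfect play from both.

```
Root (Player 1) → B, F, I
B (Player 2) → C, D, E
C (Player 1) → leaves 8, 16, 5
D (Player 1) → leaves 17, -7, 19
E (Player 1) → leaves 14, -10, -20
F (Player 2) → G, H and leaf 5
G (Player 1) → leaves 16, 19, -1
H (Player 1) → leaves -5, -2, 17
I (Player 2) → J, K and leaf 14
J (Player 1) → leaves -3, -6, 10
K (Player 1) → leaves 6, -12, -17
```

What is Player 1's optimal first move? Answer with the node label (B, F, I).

C (Player 1): max(8, 16, 5) = 16
D (Player 1): max(17, -7, 19) = 19
E (Player 1): max(14, -10, -20) = 14
B (Player 2): min(16, 19, 14) = 14
G (Player 1): max(16, 19, -1) = 19
H (Player 1): max(-5, -2, 17) = 17
F (Player 2): min(19, 17, 5) = 5
J (Player 1): max(-3, -6, 10) = 10
K (Player 1): max(6, -12, -17) = 6
I (Player 2): min(10, 6, 14) = 6
Root (Player 1): max(14, 5, 6) = 14
Player 1 picks the child with the highest value: B (value 14).

B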